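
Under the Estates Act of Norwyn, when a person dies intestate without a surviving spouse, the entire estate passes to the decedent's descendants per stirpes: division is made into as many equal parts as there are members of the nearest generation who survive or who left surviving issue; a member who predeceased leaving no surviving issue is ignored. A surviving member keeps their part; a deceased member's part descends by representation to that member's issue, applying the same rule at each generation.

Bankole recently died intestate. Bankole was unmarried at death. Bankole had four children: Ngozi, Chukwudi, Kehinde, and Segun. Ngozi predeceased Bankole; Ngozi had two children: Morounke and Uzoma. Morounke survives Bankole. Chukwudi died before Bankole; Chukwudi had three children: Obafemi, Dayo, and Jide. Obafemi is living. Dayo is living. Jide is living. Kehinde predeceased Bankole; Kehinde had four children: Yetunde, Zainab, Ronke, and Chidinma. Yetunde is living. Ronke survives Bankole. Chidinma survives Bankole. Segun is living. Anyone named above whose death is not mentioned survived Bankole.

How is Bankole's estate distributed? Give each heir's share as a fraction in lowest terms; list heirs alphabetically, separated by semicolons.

Chidinma 1/16; Dayo 1/12; Jide 1/12; Morounke 1/8; Obafemi 1/12; Ronke 1/16; Segun 1/4; Uzoma 1/8; Yetunde 1/16; Zainab 1/16

There is no surviving spouse, so the entire estate passes to Bankole's descendants per stirpes.
The estate is divided into 4 equal shares of 1/4 among Ngozi, Chukwudi, Kehinde, Segun.
Ngozi predeceased; the 1/4 allotted to Ngozi's branch passes to Ngozi's issue by representation.
The 1/4 is divided into 2 equal shares of 1/8 among Morounke, Uzoma.
Morounke is living and takes 1/8.
Uzoma is living and takes 1/8.
Chukwudi predeceased; the 1/4 allotted to Chukwudi's branch passes to Chukwudi's issue by representation.
The 1/4 is divided into 3 equal shares of 1/12 among Obafemi, Dayo, Jide.
Obafemi is living and takes 1/12.
Dayo is living and takes 1/12.
Jide is living and takes 1/12.
Kehinde predeceased; the 1/4 allotted to Kehinde's branch passes to Kehinde's issue by representation.
The 1/4 is divided into 4 equal shares of 1/16 among Yetunde, Zainab, Ronke, Chidinma.
Yetunde is living and takes 1/16.
Zainab is living and takes 1/16.
Ronke is living and takes 1/16.
Chidinma is living and takes 1/16.
Segun is living and takes 1/4.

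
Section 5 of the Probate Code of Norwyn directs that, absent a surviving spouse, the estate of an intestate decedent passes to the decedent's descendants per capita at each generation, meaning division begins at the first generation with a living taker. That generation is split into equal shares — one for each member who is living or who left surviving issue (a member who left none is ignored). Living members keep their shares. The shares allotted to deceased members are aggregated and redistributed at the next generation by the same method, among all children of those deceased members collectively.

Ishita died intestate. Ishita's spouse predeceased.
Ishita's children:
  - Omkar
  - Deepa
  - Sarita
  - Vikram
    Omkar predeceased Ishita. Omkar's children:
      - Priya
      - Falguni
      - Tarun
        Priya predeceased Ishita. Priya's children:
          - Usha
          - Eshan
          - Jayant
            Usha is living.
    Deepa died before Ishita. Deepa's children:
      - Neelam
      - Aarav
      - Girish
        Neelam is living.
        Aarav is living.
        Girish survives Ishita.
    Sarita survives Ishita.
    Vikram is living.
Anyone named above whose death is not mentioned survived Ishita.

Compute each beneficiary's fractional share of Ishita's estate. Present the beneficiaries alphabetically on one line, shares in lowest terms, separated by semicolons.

There is no surviving spouse, so the entire estate passes to Ishita's descendants per capita at each generation.
At generation 1 (Omkar, Deepa, Sarita, Vikram) there are 4 shares of (1)/4 = 1/4 each.
Living: Sarita and Vikram — each takes 1/4.
Deceased: Omkar and Deepa. Their combined 1/2 is pooled and carried to generation 2.
At generation 2 (Priya, Falguni, Tarun, Neelam, Aarav, Girish) there are 6 shares of (1/2)/6 = 1/12 each.
Living: Falguni, Tarun, Neelam, Aarav, and Girish — each takes 1/12.
Deceased: Priya. That 1/12 share is carried to generation 3.
At generation 3 (Usha, Eshan, Jayant) there are 3 shares of (1/12)/3 = 1/36 each.
Living: Usha, Eshan, and Jayant — each takes 1/36.

Aarav 1/12; Eshan 1/36; Falguni 1/12; Girish 1/12; Jayant 1/36; Neelam 1/12; Sarita 1/4; Tarun 1/12; Usha 1/36; Vikram 1/4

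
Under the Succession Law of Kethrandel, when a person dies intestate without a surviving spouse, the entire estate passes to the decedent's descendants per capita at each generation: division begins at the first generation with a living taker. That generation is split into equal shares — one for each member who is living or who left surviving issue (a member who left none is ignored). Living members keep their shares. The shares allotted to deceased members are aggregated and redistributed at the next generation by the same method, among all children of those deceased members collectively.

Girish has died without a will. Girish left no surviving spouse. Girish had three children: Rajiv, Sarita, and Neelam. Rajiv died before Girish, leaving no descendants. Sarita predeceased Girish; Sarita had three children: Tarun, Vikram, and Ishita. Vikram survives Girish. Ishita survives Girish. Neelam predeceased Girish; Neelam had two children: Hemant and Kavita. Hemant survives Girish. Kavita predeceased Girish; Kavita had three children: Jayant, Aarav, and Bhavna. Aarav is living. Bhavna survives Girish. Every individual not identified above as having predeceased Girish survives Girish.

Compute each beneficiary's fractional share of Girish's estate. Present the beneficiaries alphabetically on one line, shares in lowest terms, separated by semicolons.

There is no surviving spouse, so the entire estate passes to Girish's descendants per capita at each generation.
No one at generation 1 (Sarita, Neelam) is living; moving to the next generation.
At generation 2 (Tarun, Vikram, Ishita, Hemant, Kavita) there are 5 shares of (1)/5 = 1/5 each.
Living: Tarun, Vikram, Ishita, and Hemant — each takes 1/5.
Deceased: Kavita. That 1/5 share is carried to generation 3.
At generation 3 (Jayant, Aarav, Bhavna) there are 3 shares of (1/5)/3 = 1/15 each.
Living: Jayant, Aarav, and Bhavna — each takes 1/15.

Aarav 1/15; Bhavna 1/15; Hemant 1/5; Ishita 1/5; Jayant 1/15; Tarun 1/5; Vikram 1/5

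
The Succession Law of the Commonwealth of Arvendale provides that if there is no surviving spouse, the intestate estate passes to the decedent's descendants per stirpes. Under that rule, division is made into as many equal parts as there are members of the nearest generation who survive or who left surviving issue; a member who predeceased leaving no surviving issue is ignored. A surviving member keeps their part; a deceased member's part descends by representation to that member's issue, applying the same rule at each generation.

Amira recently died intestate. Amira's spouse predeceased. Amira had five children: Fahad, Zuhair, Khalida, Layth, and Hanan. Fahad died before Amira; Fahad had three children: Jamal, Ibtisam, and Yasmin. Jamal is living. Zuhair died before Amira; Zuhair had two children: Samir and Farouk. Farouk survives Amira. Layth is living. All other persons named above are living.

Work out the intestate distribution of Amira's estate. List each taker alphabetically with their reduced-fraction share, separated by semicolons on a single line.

Farouk 1/10; Hanan 1/5; Ibtisam 1/15; Jamal 1/15; Khalida 1/5; Layth 1/5; Samir 1/10; Yasmin 1/15

There is no surviving spouse, so the entire estate passes to Amira's descendants per stirpes.
The estate is divided into 5 equal shares of 1/5 among Fahad, Zuhair, Khalida, Layth, Hanan.
Fahad predeceased; the 1/5 allotted to Fahad's branch passes to Fahad's issue by representation.
The 1/5 is divided into 3 equal shares of 1/15 among Jamal, Ibtisam, Yasmin.
Jamal is living and takes 1/15.
Ibtisam is living and takes 1/15.
Yasmin is living and takes 1/15.
Zuhair predeceased; the 1/5 allotted to Zuhair's branch passes to Zuhair's issue by representation.
The 1/5 is divided into 2 equal shares of 1/10 among Samir, Farouk.
Samir is living and takes 1/10.
Farouk is living and takes 1/10.
Khalida is living and takes 1/5.
Layth is living and takes 1/5.
Hanan is living and takes 1/5.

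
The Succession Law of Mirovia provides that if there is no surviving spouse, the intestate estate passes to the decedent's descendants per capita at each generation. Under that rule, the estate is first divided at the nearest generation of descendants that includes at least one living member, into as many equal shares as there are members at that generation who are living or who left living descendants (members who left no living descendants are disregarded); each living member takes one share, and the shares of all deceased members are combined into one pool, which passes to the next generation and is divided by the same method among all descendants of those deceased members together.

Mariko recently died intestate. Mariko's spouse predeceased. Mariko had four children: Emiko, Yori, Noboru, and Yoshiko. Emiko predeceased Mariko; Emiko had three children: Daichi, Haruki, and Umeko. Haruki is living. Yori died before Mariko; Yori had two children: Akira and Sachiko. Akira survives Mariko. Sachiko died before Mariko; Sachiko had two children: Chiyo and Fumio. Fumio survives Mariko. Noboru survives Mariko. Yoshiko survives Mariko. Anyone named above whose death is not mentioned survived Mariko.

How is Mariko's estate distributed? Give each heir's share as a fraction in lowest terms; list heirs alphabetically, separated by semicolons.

Akira 1/10; Chiyo 1/20; Daichi 1/10; Fumio 1/20; Haruki 1/10; Noboru 1/4; Umeko 1/10; Yoshiko 1/4

There is no surviving spouse, so the entire estate passes to Mariko's descendants per capita at each generation.
At generation 1 (Emiko, Yori, Noboru, Yoshiko) there are 4 shares of (1)/4 = 1/4 each.
Living: Noboru and Yoshiko — each takes 1/4.
Deceased: Emiko and Yori. Their combined 1/2 is pooled and carried to generation 2.
At generation 2 (Daichi, Haruki, Umeko, Akira, Sachiko) there are 5 shares of (1/2)/5 = 1/10 each.
Living: Daichi, Haruki, Umeko, and Akira — each takes 1/10.
Deceased: Sachiko. That 1/10 share is carried to generation 3.
At generation 3 (Chiyo, Fumio) there are 2 shares of (1/10)/2 = 1/20 each.
Living: Chiyo and Fumio — each takes 1/20.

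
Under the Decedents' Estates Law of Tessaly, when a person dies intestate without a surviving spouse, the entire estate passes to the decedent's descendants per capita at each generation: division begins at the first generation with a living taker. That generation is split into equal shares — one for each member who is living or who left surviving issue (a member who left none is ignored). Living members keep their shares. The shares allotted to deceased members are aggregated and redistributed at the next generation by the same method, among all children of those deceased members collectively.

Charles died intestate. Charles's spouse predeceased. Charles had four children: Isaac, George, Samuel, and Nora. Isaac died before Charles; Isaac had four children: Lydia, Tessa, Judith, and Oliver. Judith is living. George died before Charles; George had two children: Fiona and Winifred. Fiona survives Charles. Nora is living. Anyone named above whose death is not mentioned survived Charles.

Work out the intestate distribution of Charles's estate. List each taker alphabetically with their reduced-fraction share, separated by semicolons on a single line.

Fiona 1/12; Judith 1/12; Lydia 1/12; Nora 1/4; Oliver 1/12; Samuel 1/4; Tessa 1/12; Winifred 1/12

There is no surviving spouse, so the entire estate passes to Charles's descendants per capita at each generation.
At generation 1 (Isaac, George, Samuel, Nora) there are 4 shares of (1)/4 = 1/4 each.
Living: Samuel and Nora — each takes 1/4.
Deceased: Isaac and George. Their combined 1/2 is pooled and carried to generation 2.
At generation 2 (Lydia, Tessa, Judith, Oliver, Fiona, Winifred) there are 6 shares of (1/2)/6 = 1/12 each.
Living: Lydia, Tessa, Judith, Oliver, Fiona, and Winifred — each takes 1/12.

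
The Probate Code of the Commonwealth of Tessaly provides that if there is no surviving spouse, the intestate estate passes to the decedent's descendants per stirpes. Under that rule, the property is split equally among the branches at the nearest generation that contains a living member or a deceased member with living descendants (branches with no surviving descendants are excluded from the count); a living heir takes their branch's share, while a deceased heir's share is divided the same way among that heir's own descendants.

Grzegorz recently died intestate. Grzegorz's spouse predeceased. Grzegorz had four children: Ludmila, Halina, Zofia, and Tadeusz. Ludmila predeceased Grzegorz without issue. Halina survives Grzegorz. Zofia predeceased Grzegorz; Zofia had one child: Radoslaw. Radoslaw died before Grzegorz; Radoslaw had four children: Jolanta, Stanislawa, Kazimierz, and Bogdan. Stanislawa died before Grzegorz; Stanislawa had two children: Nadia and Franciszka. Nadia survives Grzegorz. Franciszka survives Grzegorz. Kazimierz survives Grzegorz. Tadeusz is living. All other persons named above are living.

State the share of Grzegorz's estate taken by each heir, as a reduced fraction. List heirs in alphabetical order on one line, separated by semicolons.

Bogdan 1/12; Franciszka 1/24; Halina 1/3; Jolanta 1/12; Kazimierz 1/12; Nadia 1/24; Tadeusz 1/3

There is no surviving spouse, so the entire estate passes to Grzegorz's descendants per stirpes.
Ludmila left no surviving issue, so that branch lapses and is disregarded.
The estate is divided into 3 equal shares of 1/3 among Halina, Zofia, Tadeusz.
Halina is living and takes 1/3.
Zofia predeceased; the 1/3 allotted to Zofia's branch passes to Zofia's issue by representation.
Radoslaw's line is the sole branch at this level, so the full 1/3 passes to Radoslaw's issue by representation.
The 1/3 is divided into 4 equal shares of 1/12 among Jolanta, Stanislawa, Kazimierz, Bogdan.
Jolanta is living and takes 1/12.
Stanislawa predeceased; the 1/12 allotted to Stanislawa's branch passes to Stanislawa's issue by representation.
The 1/12 is divided into 2 equal shares of 1/24 among Nadia, Franciszka.
Nadia is living and takes 1/24.
Franciszka is living and takes 1/24.
Kazimierz is living and takes 1/12.
Bogdan is living and takes 1/12.
Tadeusz is living and takes 1/3.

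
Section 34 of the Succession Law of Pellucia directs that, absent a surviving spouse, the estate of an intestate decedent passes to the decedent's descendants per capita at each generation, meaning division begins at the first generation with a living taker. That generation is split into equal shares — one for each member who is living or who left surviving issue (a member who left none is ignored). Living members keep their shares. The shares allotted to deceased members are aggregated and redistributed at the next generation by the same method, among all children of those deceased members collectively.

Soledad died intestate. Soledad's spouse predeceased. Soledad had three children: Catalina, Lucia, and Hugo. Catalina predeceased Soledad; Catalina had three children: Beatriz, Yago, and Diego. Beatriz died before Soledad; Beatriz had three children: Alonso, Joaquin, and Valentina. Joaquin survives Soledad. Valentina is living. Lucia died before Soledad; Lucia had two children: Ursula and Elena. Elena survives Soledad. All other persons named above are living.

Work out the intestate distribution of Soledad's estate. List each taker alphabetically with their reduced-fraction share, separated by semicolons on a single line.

Alonso 2/45; Diego 2/15; Elena 2/15; Hugo 1/3; Joaquin 2/45; Ursula 2/15; Valentina 2/45; Yago 2/15

There is no surviving spouse, so the entire estate passes to Soledad's descendants per capita at each generation.
At generation 1 (Catalina, Lucia, Hugo) there are 3 shares of (1)/3 = 1/3 each.
Living: Hugo — each takes 1/3.
Deceased: Catalina and Lucia. Their combined 2/3 is pooled and carried to generation 2.
At generation 2 (Beatriz, Yago, Diego, Ursula, Elena) there are 5 shares of (2/3)/5 = 2/15 each.
Living: Yago, Diego, Ursula, and Elena — each takes 2/15.
Deceased: Beatriz. That 2/15 share is carried to generation 3.
At generation 3 (Alonso, Joaquin, Valentina) there are 3 shares of (2/15)/3 = 2/45 each.
Living: Alonso, Joaquin, and Valentina — each takes 2/45.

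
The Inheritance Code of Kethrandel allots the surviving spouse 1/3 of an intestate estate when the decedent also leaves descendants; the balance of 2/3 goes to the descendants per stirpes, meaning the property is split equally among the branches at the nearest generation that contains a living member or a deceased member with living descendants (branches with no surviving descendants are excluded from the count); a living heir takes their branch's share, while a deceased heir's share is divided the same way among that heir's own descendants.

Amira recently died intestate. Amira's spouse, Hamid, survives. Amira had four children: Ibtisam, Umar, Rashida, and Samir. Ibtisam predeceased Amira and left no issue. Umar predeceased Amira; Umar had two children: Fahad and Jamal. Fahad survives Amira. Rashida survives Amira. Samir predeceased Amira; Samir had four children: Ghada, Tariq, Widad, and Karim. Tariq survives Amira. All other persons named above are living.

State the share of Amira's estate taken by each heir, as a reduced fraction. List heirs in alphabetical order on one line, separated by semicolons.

Hamid, as surviving spouse, takes 1/3.
The remaining 2/3 passes to Amira's descendants per stirpes.
Ibtisam left no surviving issue, so that branch lapses and is disregarded.
The 2/3 is divided into 3 equal shares of 2/9 among Umar, Rashida, Samir.
Umar predeceased; the 2/9 allotted to Umar's branch passes to Umar's issue by representation.
The 2/9 is divided into 2 equal shares of 1/9 among Fahad, Jamal.
Fahad is living and takes 1/9.
Jamal is living and takes 1/9.
Rashida is living and takes 2/9.
Samir predeceased; the 2/9 allotted to Samir's branch passes to Samir's issue by representation.
The 2/9 is divided into 4 equal shares of 1/18 among Ghada, Tariq, Widad, Karim.
Ghada is living and takes 1/18.
Tariq is living and takes 1/18.
Widad is living and takes 1/18.
Karim is living and takes 1/18.

Fahad 1/9; Ghada 1/18; Hamid 1/3; Jamal 1/9; Karim 1/18; Rashida 2/9; Tariq 1/18; Widad 1/18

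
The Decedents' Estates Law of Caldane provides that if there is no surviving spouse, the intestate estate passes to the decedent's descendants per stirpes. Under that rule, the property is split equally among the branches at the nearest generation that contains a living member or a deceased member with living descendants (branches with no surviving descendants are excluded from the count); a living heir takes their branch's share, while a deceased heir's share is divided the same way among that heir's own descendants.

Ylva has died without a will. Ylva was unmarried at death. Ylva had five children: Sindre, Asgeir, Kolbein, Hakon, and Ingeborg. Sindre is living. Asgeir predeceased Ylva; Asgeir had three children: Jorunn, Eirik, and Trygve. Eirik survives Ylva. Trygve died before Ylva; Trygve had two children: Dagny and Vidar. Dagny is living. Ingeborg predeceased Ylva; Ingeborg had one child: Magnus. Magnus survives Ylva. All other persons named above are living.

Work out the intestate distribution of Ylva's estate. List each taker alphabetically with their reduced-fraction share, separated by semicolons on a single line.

Dagny 1/30; Eirik 1/15; Hakon 1/5; Jorunn 1/15; Kolbein 1/5; Magnus 1/5; Sindre 1/5; Vidar 1/30

There is no surviving spouse, so the entire estate passes to Ylva's descendants per stirpes.
The estate is divided into 5 equal shares of 1/5 among Sindre, Asgeir, Kolbein, Hakon, Ingeborg.
Sindre is living and takes 1/5.
Asgeir predeceased; the 1/5 allotted to Asgeir's branch passes to Asgeir's issue by representation.
The 1/5 is divided into 3 equal shares of 1/15 among Jorunn, Eirik, Trygve.
Jorunn is living and takes 1/15.
Eirik is living and takes 1/15.
Trygve predeceased; the 1/15 allotted to Trygve's branch passes to Trygve's issue by representation.
The 1/15 is divided into 2 equal shares of 1/30 among Dagny, Vidar.
Dagny is living and takes 1/30.
Vidar is living and takes 1/30.
Kolbein is living and takes 1/5.
Hakon is living and takes 1/5.
Ingeborg predeceased; the 1/5 allotted to Ingeborg's branch passes to Ingeborg's issue by representation.
Magnus is the sole taker at this level and receives the full 1/5.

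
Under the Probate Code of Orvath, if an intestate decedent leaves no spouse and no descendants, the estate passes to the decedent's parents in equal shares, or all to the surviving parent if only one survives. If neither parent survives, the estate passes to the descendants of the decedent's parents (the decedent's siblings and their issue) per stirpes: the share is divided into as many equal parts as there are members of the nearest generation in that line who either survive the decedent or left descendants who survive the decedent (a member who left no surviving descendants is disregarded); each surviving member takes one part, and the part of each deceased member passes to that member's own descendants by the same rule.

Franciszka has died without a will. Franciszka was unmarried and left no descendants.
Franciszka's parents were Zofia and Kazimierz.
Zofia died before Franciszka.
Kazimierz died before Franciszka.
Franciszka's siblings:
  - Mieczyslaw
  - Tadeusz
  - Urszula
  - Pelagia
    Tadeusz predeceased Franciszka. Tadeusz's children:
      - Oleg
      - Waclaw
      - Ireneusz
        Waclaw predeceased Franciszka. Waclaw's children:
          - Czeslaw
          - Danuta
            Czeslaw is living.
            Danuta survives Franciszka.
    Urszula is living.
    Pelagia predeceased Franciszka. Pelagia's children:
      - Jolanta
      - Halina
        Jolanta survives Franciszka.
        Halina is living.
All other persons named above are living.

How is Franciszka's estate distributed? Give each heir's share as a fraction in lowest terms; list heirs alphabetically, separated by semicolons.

Czeslaw 1/24; Danuta 1/24; Halina 1/8; Ireneusz 1/12; Jolanta 1/8; Mieczyslaw 1/4; Oleg 1/12; Urszula 1/4

Neither parent survives and there are no descendants, so the estate passes to Franciszka's siblings and their issue per stirpes.
The estate is divided into 4 equal shares of 1/4 among Mieczyslaw, Tadeusz, Urszula, Pelagia.
Mieczyslaw is living and takes 1/4.
Tadeusz predeceased; the 1/4 allotted to Tadeusz's branch passes to Tadeusz's issue by representation.
The 1/4 is divided into 3 equal shares of 1/12 among Oleg, Waclaw, Ireneusz.
Oleg is living and takes 1/12.
Waclaw predeceased; the 1/12 allotted to Waclaw's branch passes to Waclaw's issue by representation.
The 1/12 is divided into 2 equal shares of 1/24 among Czeslaw, Danuta.
Czeslaw is living and takes 1/24.
Danuta is living and takes 1/24.
Ireneusz is living and takes 1/12.
Urszula is living and takes 1/4.
Pelagia predeceased; the 1/4 allotted to Pelagia's branch passes to Pelagia's issue by representation.
The 1/4 is divided into 2 equal shares of 1/8 among Jolanta, Halina.
Jolanta is living and takes 1/8.
Halina is living and takes 1/8.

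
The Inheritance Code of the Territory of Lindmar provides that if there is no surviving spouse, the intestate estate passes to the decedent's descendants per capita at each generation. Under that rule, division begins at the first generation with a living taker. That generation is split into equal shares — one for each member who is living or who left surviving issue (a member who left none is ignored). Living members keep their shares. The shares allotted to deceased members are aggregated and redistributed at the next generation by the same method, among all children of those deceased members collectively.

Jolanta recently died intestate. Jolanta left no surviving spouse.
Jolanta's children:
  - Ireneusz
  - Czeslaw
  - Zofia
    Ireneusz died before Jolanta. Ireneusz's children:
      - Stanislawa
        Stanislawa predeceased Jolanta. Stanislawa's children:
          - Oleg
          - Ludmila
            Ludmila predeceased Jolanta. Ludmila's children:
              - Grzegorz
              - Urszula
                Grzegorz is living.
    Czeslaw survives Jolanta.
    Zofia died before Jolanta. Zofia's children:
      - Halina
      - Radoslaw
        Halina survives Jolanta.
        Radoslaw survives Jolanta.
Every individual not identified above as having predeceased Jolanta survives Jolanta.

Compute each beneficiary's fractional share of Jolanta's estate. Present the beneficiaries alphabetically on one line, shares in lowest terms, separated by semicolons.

Czeslaw 1/3; Grzegorz 1/18; Halina 2/9; Oleg 1/9; Radoslaw 2/9; Urszula 1/18

There is no surviving spouse, so the entire estate passes to Jolanta's descendants per capita at each generation.
At generation 1 (Ireneusz, Czeslaw, Zofia) there are 3 shares of (1)/3 = 1/3 each.
Living: Czeslaw — each takes 1/3.
Deceased: Ireneusz and Zofia. Their combined 2/3 is pooled and carried to generation 2.
At generation 2 (Stanislawa, Halina, Radoslaw) there are 3 shares of (2/3)/3 = 2/9 each.
Living: Halina and Radoslaw — each takes 2/9.
Deceased: Stanislawa. That 2/9 share is carried to generation 3.
At generation 3 (Oleg, Ludmila) there are 2 shares of (2/9)/2 = 1/9 each.
Living: Oleg — each takes 1/9.
Deceased: Ludmila. That 1/9 share is carried to generation 4.
At generation 4 (Grzegorz, Urszula) there are 2 shares of (1/9)/2 = 1/18 each.
Living: Grzegorz and Urszula — each takes 1/18.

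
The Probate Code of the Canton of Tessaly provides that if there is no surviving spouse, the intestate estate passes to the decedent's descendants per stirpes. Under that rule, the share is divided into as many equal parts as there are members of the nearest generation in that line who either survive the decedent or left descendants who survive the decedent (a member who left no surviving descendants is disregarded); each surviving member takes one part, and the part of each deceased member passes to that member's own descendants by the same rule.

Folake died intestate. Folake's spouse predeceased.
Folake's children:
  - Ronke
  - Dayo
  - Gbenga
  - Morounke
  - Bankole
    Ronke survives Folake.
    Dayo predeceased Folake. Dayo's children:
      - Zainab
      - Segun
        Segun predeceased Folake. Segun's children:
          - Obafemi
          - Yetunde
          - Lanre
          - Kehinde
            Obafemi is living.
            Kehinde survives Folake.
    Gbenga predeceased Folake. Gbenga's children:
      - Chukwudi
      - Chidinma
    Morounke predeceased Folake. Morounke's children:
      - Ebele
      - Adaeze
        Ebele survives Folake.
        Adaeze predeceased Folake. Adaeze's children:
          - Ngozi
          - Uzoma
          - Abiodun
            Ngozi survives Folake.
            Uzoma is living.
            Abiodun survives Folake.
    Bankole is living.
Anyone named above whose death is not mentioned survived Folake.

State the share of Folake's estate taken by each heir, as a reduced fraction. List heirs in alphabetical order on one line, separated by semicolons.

There is no surviving spouse, so the entire estate passes to Folake's descendants per stirpes.
The estate is divided into 5 equal shares of 1/5 among Ronke, Dayo, Gbenga, Morounke, Bankole.
Ronke is living and takes 1/5.
Dayo predeceased; the 1/5 allotted to Dayo's branch passes to Dayo's issue by representation.
The 1/5 is divided into 2 equal shares of 1/10 among Zainab, Segun.
Zainab is living and takes 1/10.
Segun predeceased; the 1/10 allotted to Segun's branch passes to Segun's issue by representation.
The 1/10 is divided into 4 equal shares of 1/40 among Obafemi, Yetunde, Lanre, Kehinde.
Obafemi is living and takes 1/40.
Yetunde is living and takes 1/40.
Lanre is living and takes 1/40.
Kehinde is living and takes 1/40.
Gbenga predeceased; the 1/5 allotted to Gbenga's branch passes to Gbenga's issue by representation.
The 1/5 is divided into 2 equal shares of 1/10 among Chukwudi, Chidinma.
Chukwudi is living and takes 1/10.
Chidinma is living and takes 1/10.
Morounke predeceased; the 1/5 allotted to Morounke's branch passes to Morounke's issue by representation.
The 1/5 is divided into 2 equal shares of 1/10 among Ebele, Adaeze.
Ebele is living and takes 1/10.
Adaeze predeceased; the 1/10 allotted to Adaeze's branch passes to Adaeze's issue by representation.
The 1/10 is divided into 3 equal shares of 1/30 among Ngozi, Uzoma, Abiodun.
Ngozi is living and takes 1/30.
Uzoma is living and takes 1/30.
Abiodun is living and takes 1/30.
Bankole is living and takes 1/5.

Abiodun 1/30; Bankole 1/5; Chidinma 1/10; Chukwudi 1/10; Ebele 1/10; Kehinde 1/40; Lanre 1/40; Ngozi 1/30; Obafemi 1/40; Ronke 1/5; Uzoma 1/30; Yetunde 1/40; Zainab 1/10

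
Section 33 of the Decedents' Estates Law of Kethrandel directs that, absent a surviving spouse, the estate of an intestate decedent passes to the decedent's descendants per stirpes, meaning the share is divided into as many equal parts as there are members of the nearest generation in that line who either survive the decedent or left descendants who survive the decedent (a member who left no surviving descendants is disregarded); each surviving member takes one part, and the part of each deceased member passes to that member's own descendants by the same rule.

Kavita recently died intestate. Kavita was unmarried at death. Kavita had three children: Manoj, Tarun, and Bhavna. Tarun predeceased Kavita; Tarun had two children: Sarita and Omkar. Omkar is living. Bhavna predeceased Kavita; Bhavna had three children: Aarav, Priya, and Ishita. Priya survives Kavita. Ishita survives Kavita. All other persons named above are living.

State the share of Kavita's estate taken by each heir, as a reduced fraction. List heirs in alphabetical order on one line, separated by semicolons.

There is no surviving spouse, so the entire estate passes to Kavita's descendants per stirpes.
The estate is divided into 3 equal shares of 1/3 among Manoj, Tarun, Bhavna.
Manoj is living and takes 1/3.
Tarun predeceased; the 1/3 allotted to Tarun's branch passes to Tarun's issue by representation.
The 1/3 is divided into 2 equal shares of 1/6 among Sarita, Omkar.
Sarita is living and takes 1/6.
Omkar is living and takes 1/6.
Bhavna predeceased; the 1/3 allotted to Bhavna's branch passes to Bhavna's issue by representation.
The 1/3 is divided into 3 equal shares of 1/9 among Aarav, Priya, Ishita.
Aarav is living and takes 1/9.
Priya is living and takes 1/9.
Ishita is living and takes 1/9.

Aarav 1/9; Ishita 1/9; Manoj 1/3; Omkar 1/6; Priya 1/9; Sarita 1/6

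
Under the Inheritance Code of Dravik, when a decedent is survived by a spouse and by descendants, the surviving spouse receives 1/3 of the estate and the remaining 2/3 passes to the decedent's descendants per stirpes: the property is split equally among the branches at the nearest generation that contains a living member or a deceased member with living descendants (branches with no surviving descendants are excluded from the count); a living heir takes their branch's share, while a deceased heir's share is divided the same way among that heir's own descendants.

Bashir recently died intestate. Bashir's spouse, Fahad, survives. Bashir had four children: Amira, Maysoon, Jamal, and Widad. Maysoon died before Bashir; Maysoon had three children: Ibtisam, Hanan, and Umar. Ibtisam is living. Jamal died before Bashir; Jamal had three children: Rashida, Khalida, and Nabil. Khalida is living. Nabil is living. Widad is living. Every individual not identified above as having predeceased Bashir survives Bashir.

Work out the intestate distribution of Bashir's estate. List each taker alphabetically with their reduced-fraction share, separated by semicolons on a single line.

Fahad, as surviving spouse, takes 1/3.
The remaining 2/3 passes to Bashir's descendants per stirpes.
The 2/3 is divided into 4 equal shares of 1/6 among Amira, Maysoon, Jamal, Widad.
Amira is living and takes 1/6.
Maysoon predeceased; the 1/6 allotted to Maysoon's branch passes to Maysoon's issue by representation.
The 1/6 is divided into 3 equal shares of 1/18 among Ibtisam, Hanan, Umar.
Ibtisam is living and takes 1/18.
Hanan is living and takes 1/18.
Umar is living and takes 1/18.
Jamal predeceased; the 1/6 allotted to Jamal's branch passes to Jamal's issue by representation.
The 1/6 is divided into 3 equal shares of 1/18 among Rashida, Khalida, Nabil.
Rashida is living and takes 1/18.
Khalida is living and takes 1/18.
Nabil is living and takes 1/18.
Widad is living and takes 1/6.

Amira 1/6; Fahad 1/3; Hanan 1/18; Ibtisam 1/18; Khalida 1/18; Nabil 1/18; Rashida 1/18; Umar 1/18; Widad 1/6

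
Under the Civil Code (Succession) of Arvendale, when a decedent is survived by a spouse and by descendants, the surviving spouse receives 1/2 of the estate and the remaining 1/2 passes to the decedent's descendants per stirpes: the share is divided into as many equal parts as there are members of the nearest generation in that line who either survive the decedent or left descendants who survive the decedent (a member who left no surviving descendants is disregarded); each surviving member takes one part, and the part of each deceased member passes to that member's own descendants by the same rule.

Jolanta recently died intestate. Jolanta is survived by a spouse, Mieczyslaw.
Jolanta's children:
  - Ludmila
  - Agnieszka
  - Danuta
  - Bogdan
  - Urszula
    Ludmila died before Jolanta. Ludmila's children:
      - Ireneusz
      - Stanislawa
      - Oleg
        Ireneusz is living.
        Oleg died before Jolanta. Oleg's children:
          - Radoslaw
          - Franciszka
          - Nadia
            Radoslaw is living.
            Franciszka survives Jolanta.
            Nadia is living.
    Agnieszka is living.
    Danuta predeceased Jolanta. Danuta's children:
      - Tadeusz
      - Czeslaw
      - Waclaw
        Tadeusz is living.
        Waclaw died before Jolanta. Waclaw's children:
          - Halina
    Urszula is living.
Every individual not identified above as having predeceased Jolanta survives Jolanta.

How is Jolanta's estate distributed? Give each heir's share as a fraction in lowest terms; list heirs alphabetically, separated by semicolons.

Agnieszka 1/10; Bogdan 1/10; Czeslaw 1/30; Franciszka 1/90; Halina 1/30; Ireneusz 1/30; Mieczyslaw 1/2; Nadia 1/90; Radoslaw 1/90; Stanislawa 1/30; Tadeusz 1/30; Urszula 1/10

Mieczyslaw, as surviving spouse, takes 1/2.
The remaining 1/2 passes to Jolanta's descendants per stirpes.
The 1/2 is divided into 5 equal shares of 1/10 among Ludmila, Agnieszka, Danuta, Bogdan, Urszula.
Ludmila predeceased; the 1/10 allotted to Ludmila's branch passes to Ludmila's issue by representation.
The 1/10 is divided into 3 equal shares of 1/30 among Ireneusz, Stanislawa, Oleg.
Ireneusz is living and takes 1/30.
Stanislawa is living and takes 1/30.
Oleg predeceased; the 1/30 allotted to Oleg's branch passes to Oleg's issue by representation.
The 1/30 is divided into 3 equal shares of 1/90 among Radoslaw, Franciszka, Nadia.
Radoslaw is living and takes 1/90.
Franciszka is living and takes 1/90.
Nadia is living and takes 1/90.
Agnieszka is living and takes 1/10.
Danuta predeceased; the 1/10 allotted to Danuta's branch passes to Danuta's issue by representation.
The 1/10 is divided into 3 equal shares of 1/30 among Tadeusz, Czeslaw, Waclaw.
Tadeusz is living and takes 1/30.
Czeslaw is living and takes 1/30.
Waclaw predeceased; the 1/30 allotted to Waclaw's branch passes to Waclaw's issue by representation.
Halina is the sole taker at this level and receives the full 1/30.
Bogdan is living and takes 1/10.
Urszula is living and takes 1/10.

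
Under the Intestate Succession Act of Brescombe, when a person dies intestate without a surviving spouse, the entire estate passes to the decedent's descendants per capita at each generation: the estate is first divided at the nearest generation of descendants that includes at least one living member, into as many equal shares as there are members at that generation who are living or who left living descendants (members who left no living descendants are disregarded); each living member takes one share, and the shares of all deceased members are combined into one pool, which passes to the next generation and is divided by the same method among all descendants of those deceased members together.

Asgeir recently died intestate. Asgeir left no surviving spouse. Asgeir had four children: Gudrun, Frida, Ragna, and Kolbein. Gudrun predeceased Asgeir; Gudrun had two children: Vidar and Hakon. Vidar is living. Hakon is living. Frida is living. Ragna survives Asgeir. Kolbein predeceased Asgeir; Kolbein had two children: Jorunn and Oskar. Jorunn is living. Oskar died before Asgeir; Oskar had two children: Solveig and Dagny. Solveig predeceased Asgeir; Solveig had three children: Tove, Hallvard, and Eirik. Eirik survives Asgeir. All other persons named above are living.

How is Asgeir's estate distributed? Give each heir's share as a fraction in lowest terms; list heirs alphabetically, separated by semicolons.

There is no surviving spouse, so the entire estate passes to Asgeir's descendants per capita at each generation.
At generation 1 (Gudrun, Frida, Ragna, Kolbein) there are 4 shares of (1)/4 = 1/4 each.
Living: Frida and Ragna — each takes 1/4.
Deceased: Gudrun and Kolbein. Their combined 1/2 is pooled and carried to generation 2.
At generation 2 (Vidar, Hakon, Jorunn, Oskar) there are 4 shares of (1/2)/4 = 1/8 each.
Living: Vidar, Hakon, and Jorunn — each takes 1/8.
Deceased: Oskar. That 1/8 share is carried to generation 3.
At generation 3 (Solveig, Dagny) there are 2 shares of (1/8)/2 = 1/16 each.
Living: Dagny — each takes 1/16.
Deceased: Solveig. That 1/16 share is carried to generation 4.
At generation 4 (Tove, Hallvard, Eirik) there are 3 shares of (1/16)/3 = 1/48 each.
Living: Tove, Hallvard, and Eirik — each takes 1/48.

Dagny 1/16; Eirik 1/48; Frida 1/4; Hakon 1/8; Hallvard 1/48; Jorunn 1/8; Ragna 1/4; Tove 1/48; Vidar 1/8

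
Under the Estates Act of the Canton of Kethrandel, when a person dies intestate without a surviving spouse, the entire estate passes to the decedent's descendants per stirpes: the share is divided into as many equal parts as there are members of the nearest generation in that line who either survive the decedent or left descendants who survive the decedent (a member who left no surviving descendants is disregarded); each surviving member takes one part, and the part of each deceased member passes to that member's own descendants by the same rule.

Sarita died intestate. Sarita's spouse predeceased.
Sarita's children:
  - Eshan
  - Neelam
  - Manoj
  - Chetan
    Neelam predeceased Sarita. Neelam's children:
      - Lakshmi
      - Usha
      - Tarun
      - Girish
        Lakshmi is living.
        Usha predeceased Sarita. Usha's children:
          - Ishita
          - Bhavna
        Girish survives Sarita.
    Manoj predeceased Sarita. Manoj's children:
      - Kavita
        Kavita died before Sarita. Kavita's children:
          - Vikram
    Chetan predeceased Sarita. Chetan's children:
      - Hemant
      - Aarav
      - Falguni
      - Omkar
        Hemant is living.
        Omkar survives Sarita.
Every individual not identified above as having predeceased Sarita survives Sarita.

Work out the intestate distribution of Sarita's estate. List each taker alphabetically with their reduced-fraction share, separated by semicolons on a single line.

Aarav 1/16; Bhavna 1/32; Eshan 1/4; Falguni 1/16; Girish 1/16; Hemant 1/16; Ishita 1/32; Lakshmi 1/16; Omkar 1/16; Tarun 1/16; Vikram 1/4

There is no surviving spouse, so the entire estate passes to Sarita's descendants per stirpes.
The estate is divided into 4 equal shares of 1/4 among Eshan, Neelam, Manoj, Chetan.
Eshan is living and takes 1/4.
Neelam predeceased; the 1/4 allotted to Neelam's branch passes to Neelam's issue by representation.
The 1/4 is divided into 4 equal shares of 1/16 among Lakshmi, Usha, Tarun, Girish.
Lakshmi is living and takes 1/16.
Usha predeceased; the 1/16 allotted to Usha's branch passes to Usha's issue by representation.
The 1/16 is divided into 2 equal shares of 1/32 among Ishita, Bhavna.
Ishita is living and takes 1/32.
Bhavna is living and takes 1/32.
Tarun is living and takes 1/16.
Girish is living and takes 1/16.
Manoj predeceased; the 1/4 allotted to Manoj's branch passes to Manoj's issue by representation.
Kavita's line is the sole branch at this level, so the full 1/4 passes to Kavita's issue by representation.
Vikram is the sole taker at this level and receives the full 1/4.
Chetan predeceased; the 1/4 allotted to Chetan's branch passes to Chetan's issue by representation.
The 1/4 is divided into 4 equal shares of 1/16 among Hemant, Aarav, Falguni, Omkar.
Hemant is living and takes 1/16.
Aarav is living and takes 1/16.
Falguni is living and takes 1/16.
Omkar is living and takes 1/16.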